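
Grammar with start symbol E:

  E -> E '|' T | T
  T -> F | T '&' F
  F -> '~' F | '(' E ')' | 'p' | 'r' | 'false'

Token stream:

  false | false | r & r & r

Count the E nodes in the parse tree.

[E [E [E [T [F false]]] | [T [F false]]] | [T [T [T [F r]] & [F r]] & [F r]]]

3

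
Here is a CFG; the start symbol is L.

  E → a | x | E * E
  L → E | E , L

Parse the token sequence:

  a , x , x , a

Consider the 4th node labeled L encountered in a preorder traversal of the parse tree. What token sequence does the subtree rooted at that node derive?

[L [E a] , [L [E x] , [L [E x] , [L [E a]]]]]

a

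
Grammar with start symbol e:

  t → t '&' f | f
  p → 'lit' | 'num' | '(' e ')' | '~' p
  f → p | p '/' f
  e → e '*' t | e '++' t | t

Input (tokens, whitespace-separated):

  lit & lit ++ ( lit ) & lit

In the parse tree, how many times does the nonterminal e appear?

3

[e [e [t [t [f [p lit]]] & [f [p lit]]]] ++ [t [t [f [p ( [e [t [f [p lit]]]] )]]] & [f [p lit]]]]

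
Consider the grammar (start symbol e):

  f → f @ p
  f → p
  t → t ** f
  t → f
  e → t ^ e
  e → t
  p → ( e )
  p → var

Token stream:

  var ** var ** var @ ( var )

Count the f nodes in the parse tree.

[e [t [t [t [f [p var]]] ** [f [p var]]] ** [f [f [p var]] @ [p ( [e [t [f [p var]]]] )]]]]

5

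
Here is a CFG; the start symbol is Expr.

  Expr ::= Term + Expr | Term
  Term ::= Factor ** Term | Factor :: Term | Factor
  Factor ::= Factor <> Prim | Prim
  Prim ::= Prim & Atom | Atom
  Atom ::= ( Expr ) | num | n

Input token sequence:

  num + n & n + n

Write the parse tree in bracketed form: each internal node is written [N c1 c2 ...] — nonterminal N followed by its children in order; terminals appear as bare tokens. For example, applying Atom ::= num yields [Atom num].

[Expr [Term [Factor [Prim [Atom num]]]] + [Expr [Term [Factor [Prim [Prim [Atom n]] & [Atom n]]]] + [Expr [Term [Factor [Prim [Atom n]]]]]]]

Expr
Term + Expr
Factor + Expr
Prim + Expr
Atom + Expr
num + Expr
num + Term + Expr
num + Factor + Expr
num + Prim + Expr
num + Prim & Atom + Expr
num + Atom & Atom + Expr
num + n & Atom + Expr
num + n & n + Expr
num + n & n + Term
num + n & n + Factor
num + n & n + Prim
num + n & n + Atom
num + n & n + n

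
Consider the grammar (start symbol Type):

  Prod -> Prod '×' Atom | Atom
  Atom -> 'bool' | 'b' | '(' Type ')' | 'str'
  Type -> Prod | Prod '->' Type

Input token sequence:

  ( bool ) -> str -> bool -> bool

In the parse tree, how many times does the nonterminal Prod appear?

5

[Type [Prod [Atom ( [Type [Prod [Atom bool]]] )]] -> [Type [Prod [Atom str]] -> [Type [Prod [Atom bool]] -> [Type [Prod [Atom bool]]]]]]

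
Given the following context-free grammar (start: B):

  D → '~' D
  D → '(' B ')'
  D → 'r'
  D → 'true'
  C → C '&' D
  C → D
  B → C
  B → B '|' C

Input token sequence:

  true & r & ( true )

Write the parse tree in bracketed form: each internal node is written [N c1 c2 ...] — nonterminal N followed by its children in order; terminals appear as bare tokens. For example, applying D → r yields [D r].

B
C
C & D
C & D & D
D & D & D
true & D & D
true & r & D
true & r & ( B )
true & r & ( C )
true & r & ( D )
true & r & ( true )

[B [C [C [C [D true]] & [D r]] & [D ( [B [C [D true]]] )]]]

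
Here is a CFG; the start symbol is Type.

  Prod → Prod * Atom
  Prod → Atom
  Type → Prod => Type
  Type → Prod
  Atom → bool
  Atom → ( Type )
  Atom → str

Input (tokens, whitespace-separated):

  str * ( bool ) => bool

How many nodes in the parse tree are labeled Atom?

[Type [Prod [Prod [Atom str]] * [Atom ( [Type [Prod [Atom bool]]] )]] => [Type [Prod [Atom bool]]]]

4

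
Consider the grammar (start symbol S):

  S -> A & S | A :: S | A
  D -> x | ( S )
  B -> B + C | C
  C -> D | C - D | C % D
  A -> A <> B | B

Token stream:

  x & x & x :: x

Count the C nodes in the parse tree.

[S [A [B [C [D x]]]] & [S [A [B [C [D x]]]] & [S [A [B [C [D x]]]] :: [S [A [B [C [D x]]]]]]]]

4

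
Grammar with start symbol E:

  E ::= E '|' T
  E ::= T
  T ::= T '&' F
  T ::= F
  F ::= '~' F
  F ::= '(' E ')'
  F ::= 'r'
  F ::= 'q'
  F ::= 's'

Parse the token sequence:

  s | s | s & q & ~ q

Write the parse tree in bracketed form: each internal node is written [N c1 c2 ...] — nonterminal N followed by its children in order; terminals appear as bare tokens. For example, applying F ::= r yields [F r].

[E [E [E [T [F s]]] | [T [F s]]] | [T [T [T [F s]] & [F q]] & [F ~ [F q]]]]

E
E | T
E | T | T
T | T | T
F | T | T
s | T | T
s | F | T
s | s | T
s | s | T & F
s | s | T & F & F
s | s | F & F & F
s | s | s & F & F
s | s | s & q & F
s | s | s & q & ~ F
s | s | s & q & ~ q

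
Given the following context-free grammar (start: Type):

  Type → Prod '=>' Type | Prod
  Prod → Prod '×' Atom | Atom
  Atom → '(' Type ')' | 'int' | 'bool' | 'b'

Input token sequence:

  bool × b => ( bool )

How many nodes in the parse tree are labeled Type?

[Type [Prod [Prod [Atom bool]] × [Atom b]] => [Type [Prod [Atom ( [Type [Prod [Atom bool]]] )]]]]

3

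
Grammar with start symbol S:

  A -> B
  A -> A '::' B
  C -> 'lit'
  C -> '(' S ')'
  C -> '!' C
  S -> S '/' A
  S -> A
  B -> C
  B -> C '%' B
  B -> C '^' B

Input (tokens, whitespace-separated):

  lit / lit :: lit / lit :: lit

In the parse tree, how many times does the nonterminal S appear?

[S [S [S [A [B [C lit]]]] / [A [A [B [C lit]]] :: [B [C lit]]]] / [A [A [B [C lit]]] :: [B [C lit]]]]

3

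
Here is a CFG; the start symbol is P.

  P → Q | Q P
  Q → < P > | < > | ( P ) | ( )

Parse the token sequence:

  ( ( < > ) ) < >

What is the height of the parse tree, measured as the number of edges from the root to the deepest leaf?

6

[P [Q ( [P [Q ( [P [Q < >]] )]] )] [P [Q < >]]]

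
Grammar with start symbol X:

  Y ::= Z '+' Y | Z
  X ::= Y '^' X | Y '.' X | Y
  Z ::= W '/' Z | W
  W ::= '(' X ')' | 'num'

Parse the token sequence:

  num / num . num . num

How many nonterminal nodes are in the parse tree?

[X [Y [Z [W num] / [Z [W num]]]] . [X [Y [Z [W num]]] . [X [Y [Z [W num]]]]]]

14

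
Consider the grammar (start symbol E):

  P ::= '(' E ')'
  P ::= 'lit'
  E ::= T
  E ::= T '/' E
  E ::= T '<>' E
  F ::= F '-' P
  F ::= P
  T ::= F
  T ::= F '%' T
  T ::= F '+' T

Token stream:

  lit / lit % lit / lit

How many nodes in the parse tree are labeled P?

[E [T [F [P lit]]] / [E [T [F [P lit]] % [T [F [P lit]]]] / [E [T [F [P lit]]]]]]

4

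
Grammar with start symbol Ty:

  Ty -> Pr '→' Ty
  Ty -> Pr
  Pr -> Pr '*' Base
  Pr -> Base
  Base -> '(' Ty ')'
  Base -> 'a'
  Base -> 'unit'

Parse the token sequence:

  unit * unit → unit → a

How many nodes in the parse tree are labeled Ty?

3

[Ty [Pr [Pr [Base unit]] * [Base unit]] → [Ty [Pr [Base unit]] → [Ty [Pr [Base a]]]]]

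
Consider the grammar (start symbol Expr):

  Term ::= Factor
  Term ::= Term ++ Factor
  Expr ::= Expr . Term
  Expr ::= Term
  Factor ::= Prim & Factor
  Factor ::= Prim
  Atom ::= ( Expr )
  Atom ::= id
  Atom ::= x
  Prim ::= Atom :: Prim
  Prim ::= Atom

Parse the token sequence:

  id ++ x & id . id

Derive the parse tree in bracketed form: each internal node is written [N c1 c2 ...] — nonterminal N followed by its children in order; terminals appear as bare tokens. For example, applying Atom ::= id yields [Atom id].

Expr
Expr . Term
Term . Term
Term ++ Factor . Term
Factor ++ Factor . Term
Prim ++ Factor . Term
Atom ++ Factor . Term
id ++ Factor . Term
id ++ Prim & Factor . Term
id ++ Atom & Factor . Term
id ++ x & Factor . Term
id ++ x & Prim . Term
id ++ x & Atom . Term
id ++ x & id . Term
id ++ x & id . Factor
id ++ x & id . Prim
id ++ x & id . Atom
id ++ x & id . id

[Expr [Expr [Term [Term [Factor [Prim [Atom id]]]] ++ [Factor [Prim [Atom x]] & [Factor [Prim [Atom id]]]]]] . [Term [Factor [Prim [Atom id]]]]]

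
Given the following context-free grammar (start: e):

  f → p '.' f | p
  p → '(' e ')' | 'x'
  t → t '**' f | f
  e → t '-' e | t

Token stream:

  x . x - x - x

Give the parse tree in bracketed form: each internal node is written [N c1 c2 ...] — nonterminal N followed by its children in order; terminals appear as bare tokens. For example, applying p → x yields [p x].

e
t - e
f - e
p . f - e
x . f - e
x . p - e
x . x - e
x . x - t - e
x . x - f - e
x . x - p - e
x . x - x - e
x . x - x - t
x . x - x - f
x . x - x - p
x . x - x - x

[e [t [f [p x] . [f [p x]]]] - [e [t [f [p x]]] - [e [t [f [p x]]]]]]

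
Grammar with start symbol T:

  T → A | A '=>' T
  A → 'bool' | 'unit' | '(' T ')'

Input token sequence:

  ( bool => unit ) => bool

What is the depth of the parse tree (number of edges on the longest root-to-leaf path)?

[T [A ( [T [A bool] => [T [A unit]]] )] => [T [A bool]]]

5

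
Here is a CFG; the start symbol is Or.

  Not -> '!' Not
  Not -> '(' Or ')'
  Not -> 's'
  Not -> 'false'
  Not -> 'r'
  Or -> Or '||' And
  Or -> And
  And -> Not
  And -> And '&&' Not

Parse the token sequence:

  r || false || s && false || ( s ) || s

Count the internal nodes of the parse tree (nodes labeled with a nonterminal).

20

[Or [Or [Or [Or [Or [And [Not r]]] || [And [Not false]]] || [And [And [Not s]] && [Not false]]] || [And [Not ( [Or [And [Not s]]] )]]] || [And [Not s]]]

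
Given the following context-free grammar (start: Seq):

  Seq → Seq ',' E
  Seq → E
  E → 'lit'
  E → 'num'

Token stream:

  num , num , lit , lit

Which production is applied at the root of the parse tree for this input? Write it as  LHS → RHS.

Seq → Seq ',' E

[Seq [Seq [Seq [Seq [E num]] , [E num]] , [E lit]] , [E lit]]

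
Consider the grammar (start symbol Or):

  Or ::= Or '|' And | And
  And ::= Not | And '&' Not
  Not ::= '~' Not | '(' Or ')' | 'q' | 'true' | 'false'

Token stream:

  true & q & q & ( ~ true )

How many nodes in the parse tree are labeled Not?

[Or [And [And [And [And [Not true]] & [Not q]] & [Not q]] & [Not ( [Or [And [Not ~ [Not true]]]] )]]]

6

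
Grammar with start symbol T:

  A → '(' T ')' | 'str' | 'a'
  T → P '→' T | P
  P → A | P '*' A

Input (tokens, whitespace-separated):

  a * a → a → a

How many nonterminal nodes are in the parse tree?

[T [P [P [A a]] * [A a]] → [T [P [A a]] → [T [P [A a]]]]]

11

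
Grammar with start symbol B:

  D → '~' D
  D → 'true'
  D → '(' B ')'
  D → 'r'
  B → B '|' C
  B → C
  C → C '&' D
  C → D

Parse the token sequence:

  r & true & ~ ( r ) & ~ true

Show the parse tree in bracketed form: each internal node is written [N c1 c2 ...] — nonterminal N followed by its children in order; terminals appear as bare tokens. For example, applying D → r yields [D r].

[B [C [C [C [C [D r]] & [D true]] & [D ~ [D ( [B [C [D r]]] )]]] & [D ~ [D true]]]]

B
C
C & D
C & D & D
C & D & D & D
D & D & D & D
r & D & D & D
r & true & D & D
r & true & ~ D & D
r & true & ~ ( B ) & D
r & true & ~ ( C ) & D
r & true & ~ ( D ) & D
r & true & ~ ( r ) & D
r & true & ~ ( r ) & ~ D
r & true & ~ ( r ) & ~ true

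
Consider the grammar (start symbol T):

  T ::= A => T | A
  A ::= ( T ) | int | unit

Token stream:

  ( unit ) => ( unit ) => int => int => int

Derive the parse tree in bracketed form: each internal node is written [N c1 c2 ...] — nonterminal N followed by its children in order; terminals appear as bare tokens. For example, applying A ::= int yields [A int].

[T [A ( [T [A unit]] )] => [T [A ( [T [A unit]] )] => [T [A int] => [T [A int] => [T [A int]]]]]]

T
A => T
( T ) => T
( A ) => T
( unit ) => T
( unit ) => A => T
( unit ) => ( T ) => T
( unit ) => ( A ) => T
( unit ) => ( unit ) => T
( unit ) => ( unit ) => A => T
( unit ) => ( unit ) => int => T
( unit ) => ( unit ) => int => A => T
( unit ) => ( unit ) => int => int => T
( unit ) => ( unit ) => int => int => A
( unit ) => ( unit ) => int => int => int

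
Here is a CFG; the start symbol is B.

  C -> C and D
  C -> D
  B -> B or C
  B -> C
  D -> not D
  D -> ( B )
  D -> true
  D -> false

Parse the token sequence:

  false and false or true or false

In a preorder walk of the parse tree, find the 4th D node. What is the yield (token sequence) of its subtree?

false

[B [B [B [C [C [D false]] and [D false]]] or [C [D true]]] or [C [D false]]]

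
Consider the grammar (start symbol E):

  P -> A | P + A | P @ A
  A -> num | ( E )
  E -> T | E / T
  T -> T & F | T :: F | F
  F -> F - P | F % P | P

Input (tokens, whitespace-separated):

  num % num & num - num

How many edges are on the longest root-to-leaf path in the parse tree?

[E [T [T [F [F [P [A num]]] % [P [A num]]]] & [F [F [P [A num]]] - [P [A num]]]]]

7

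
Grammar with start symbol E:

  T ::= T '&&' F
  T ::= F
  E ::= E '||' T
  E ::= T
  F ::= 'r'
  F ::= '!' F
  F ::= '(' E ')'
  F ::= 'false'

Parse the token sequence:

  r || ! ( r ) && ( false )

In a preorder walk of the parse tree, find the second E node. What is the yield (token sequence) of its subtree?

[E [E [T [F r]]] || [T [T [F ! [F ( [E [T [F r]]] )]]] && [F ( [E [T [F false]]] )]]]

r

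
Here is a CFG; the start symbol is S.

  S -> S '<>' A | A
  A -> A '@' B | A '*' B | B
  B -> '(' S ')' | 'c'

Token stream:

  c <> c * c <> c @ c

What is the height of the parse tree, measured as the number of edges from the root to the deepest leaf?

[S [S [S [A [B c]]] <> [A [A [B c]] * [B c]]] <> [A [A [B c]] @ [B c]]]

5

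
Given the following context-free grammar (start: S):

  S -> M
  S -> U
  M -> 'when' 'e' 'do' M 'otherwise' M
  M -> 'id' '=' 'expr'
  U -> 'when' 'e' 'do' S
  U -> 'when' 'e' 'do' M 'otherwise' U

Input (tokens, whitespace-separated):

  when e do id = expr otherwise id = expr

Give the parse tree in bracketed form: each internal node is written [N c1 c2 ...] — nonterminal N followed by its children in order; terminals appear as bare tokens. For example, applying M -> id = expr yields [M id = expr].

[S [M when e do [M id = expr] otherwise [M id = expr]]]

S
M
when e do M otherwise M
when e do id = expr otherwise M
when e do id = expr otherwise id = expr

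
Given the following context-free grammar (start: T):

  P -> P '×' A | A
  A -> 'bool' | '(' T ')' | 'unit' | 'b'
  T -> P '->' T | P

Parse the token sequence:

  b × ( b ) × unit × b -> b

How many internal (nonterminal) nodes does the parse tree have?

[T [P [P [P [P [A b]] × [A ( [T [P [A b]]] )]] × [A unit]] × [A b]] -> [T [P [A b]]]]

15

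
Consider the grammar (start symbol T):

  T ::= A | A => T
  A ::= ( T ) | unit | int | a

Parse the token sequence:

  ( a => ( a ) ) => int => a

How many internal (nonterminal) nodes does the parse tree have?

12

[T [A ( [T [A a] => [T [A ( [T [A a]] )]]] )] => [T [A int] => [T [A a]]]]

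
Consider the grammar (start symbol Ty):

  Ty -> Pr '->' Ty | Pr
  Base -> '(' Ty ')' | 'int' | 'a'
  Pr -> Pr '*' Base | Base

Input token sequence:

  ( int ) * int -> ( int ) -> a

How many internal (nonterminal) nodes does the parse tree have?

[Ty [Pr [Pr [Base ( [Ty [Pr [Base int]]] )]] * [Base int]] -> [Ty [Pr [Base ( [Ty [Pr [Base int]]] )]] -> [Ty [Pr [Base a]]]]]

17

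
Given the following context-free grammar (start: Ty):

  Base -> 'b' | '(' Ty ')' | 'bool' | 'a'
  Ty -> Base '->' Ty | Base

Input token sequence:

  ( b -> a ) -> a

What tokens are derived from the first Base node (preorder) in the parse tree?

( b -> a )

[Ty [Base ( [Ty [Base b] -> [Ty [Base a]]] )] -> [Ty [Base a]]]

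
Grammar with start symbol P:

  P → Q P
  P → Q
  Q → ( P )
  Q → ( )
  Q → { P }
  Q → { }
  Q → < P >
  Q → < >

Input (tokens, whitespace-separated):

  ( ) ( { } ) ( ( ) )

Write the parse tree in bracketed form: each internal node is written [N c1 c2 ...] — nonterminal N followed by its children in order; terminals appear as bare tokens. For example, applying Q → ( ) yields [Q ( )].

P
Q P
( ) P
( ) Q P
( ) ( P ) P
( ) ( Q ) P
( ) ( { } ) P
( ) ( { } ) Q
( ) ( { } ) ( P )
( ) ( { } ) ( Q )
( ) ( { } ) ( ( ) )

[P [Q ( )] [P [Q ( [P [Q { }]] )] [P [Q ( [P [Q ( )]] )]]]]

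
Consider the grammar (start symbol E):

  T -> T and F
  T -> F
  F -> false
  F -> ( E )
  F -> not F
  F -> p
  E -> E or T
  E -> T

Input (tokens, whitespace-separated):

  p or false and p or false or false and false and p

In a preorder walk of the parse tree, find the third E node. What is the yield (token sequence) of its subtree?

[E [E [E [E [T [F p]]] or [T [T [F false]] and [F p]]] or [T [F false]]] or [T [T [T [F false]] and [F false]] and [F p]]]

p or false and p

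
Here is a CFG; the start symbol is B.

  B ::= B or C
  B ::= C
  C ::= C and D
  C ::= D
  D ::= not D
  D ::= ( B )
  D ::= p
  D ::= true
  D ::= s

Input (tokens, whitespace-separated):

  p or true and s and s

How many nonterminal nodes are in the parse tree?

[B [B [C [D p]]] or [C [C [C [D true]] and [D s]] and [D s]]]

10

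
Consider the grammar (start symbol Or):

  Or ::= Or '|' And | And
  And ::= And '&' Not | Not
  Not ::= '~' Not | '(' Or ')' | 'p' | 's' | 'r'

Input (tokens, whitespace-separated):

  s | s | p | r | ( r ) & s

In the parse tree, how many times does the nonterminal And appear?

7

[Or [Or [Or [Or [Or [And [Not s]]] | [And [Not s]]] | [And [Not p]]] | [And [Not r]]] | [And [And [Not ( [Or [And [Not r]]] )]] & [Not s]]]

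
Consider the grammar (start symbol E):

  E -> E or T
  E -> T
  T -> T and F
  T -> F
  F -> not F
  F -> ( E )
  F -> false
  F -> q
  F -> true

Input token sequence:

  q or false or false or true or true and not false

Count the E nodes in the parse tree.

[E [E [E [E [E [T [F q]]] or [T [F false]]] or [T [F false]]] or [T [F true]]] or [T [T [F true]] and [F not [F false]]]]

5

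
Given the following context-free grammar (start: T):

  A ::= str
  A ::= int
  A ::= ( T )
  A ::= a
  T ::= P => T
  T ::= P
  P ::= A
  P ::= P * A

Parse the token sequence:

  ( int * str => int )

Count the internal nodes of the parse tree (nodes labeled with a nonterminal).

11

[T [P [A ( [T [P [P [A int]] * [A str]] => [T [P [A int]]]] )]]]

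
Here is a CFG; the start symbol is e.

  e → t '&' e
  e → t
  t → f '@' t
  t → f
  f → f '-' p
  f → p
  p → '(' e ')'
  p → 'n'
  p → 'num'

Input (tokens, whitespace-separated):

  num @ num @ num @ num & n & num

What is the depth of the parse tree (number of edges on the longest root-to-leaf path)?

[e [t [f [p num]] @ [t [f [p num]] @ [t [f [p num]] @ [t [f [p num]]]]]] & [e [t [f [p n]]] & [e [t [f [p num]]]]]]

7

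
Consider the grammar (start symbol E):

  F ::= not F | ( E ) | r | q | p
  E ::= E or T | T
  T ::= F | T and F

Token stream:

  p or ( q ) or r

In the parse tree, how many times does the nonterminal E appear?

[E [E [E [T [F p]]] or [T [F ( [E [T [F q]]] )]]] or [T [F r]]]

4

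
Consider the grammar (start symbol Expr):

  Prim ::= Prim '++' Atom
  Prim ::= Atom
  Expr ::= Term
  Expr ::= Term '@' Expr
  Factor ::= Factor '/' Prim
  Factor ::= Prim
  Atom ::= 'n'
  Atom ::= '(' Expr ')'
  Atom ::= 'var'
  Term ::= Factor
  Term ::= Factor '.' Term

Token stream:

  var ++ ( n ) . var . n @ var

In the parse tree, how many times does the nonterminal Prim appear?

6

[Expr [Term [Factor [Prim [Prim [Atom var]] ++ [Atom ( [Expr [Term [Factor [Prim [Atom n]]]]] )]]] . [Term [Factor [Prim [Atom var]]] . [Term [Factor [Prim [Atom n]]]]]] @ [Expr [Term [Factor [Prim [Atom var]]]]]]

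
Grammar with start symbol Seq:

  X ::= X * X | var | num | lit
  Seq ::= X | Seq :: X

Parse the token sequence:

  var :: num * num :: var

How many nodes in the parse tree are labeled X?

[Seq [Seq [Seq [X var]] :: [X [X num] * [X num]]] :: [X var]]

5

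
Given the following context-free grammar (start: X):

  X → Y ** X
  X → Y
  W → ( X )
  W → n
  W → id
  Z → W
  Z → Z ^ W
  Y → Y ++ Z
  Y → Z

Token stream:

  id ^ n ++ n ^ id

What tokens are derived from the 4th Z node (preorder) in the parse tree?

[X [Y [Y [Z [Z [W id]] ^ [W n]]] ++ [Z [Z [W n]] ^ [W id]]]]

n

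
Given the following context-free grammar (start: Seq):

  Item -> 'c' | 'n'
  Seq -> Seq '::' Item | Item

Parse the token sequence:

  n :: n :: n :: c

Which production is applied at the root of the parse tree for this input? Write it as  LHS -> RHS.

Seq -> Seq '::' Item

[Seq [Seq [Seq [Seq [Item n]] :: [Item n]] :: [Item n]] :: [Item c]]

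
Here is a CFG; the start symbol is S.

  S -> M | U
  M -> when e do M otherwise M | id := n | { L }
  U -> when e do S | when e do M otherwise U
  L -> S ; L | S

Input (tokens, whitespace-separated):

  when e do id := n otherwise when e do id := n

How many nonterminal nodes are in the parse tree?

[S [U when e do [M id := n] otherwise [U when e do [S [M id := n]]]]]

6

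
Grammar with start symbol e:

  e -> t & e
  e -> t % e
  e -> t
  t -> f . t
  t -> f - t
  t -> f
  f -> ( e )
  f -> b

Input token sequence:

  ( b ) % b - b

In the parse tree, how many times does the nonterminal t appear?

[e [t [f ( [e [t [f b]]] )]] % [e [t [f b] - [t [f b]]]]]

4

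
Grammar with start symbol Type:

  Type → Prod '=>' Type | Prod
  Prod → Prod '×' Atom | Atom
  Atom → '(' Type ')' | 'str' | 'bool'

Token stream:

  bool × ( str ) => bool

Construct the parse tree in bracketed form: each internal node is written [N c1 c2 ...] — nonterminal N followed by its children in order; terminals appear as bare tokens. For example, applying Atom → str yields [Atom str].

[Type [Prod [Prod [Atom bool]] × [Atom ( [Type [Prod [Atom str]]] )]] => [Type [Prod [Atom bool]]]]

Type
Prod => Type
Prod × Atom => Type
Atom × Atom => Type
bool × Atom => Type
bool × ( Type ) => Type
bool × ( Prod ) => Type
bool × ( Atom ) => Type
bool × ( str ) => Type
bool × ( str ) => Prod
bool × ( str ) => Atom
bool × ( str ) => bool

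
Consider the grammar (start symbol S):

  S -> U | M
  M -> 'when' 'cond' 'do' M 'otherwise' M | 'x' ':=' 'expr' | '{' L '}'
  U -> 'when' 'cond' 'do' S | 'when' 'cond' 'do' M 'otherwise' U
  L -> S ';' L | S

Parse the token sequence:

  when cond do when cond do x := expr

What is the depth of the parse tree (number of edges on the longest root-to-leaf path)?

[S [U when cond do [S [U when cond do [S [M x := expr]]]]]]

6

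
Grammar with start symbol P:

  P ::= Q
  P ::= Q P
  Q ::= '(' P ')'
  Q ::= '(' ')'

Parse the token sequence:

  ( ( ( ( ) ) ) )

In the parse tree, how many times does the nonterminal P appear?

[P [Q ( [P [Q ( [P [Q ( [P [Q ( )]] )]] )]] )]]

4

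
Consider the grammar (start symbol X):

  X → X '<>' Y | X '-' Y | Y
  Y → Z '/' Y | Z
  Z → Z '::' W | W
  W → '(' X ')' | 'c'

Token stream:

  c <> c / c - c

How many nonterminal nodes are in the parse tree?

15

[X [X [X [Y [Z [W c]]]] <> [Y [Z [W c]] / [Y [Z [W c]]]]] - [Y [Z [W c]]]]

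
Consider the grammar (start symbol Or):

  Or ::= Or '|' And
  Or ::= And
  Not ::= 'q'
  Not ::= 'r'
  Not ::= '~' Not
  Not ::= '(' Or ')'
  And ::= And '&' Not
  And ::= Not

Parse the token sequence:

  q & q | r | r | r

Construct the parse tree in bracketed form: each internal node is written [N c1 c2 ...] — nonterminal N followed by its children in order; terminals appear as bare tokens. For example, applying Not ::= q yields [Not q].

[Or [Or [Or [Or [And [And [Not q]] & [Not q]]] | [And [Not r]]] | [And [Not r]]] | [And [Not r]]]

Or
Or | And
Or | And | And
Or | And | And | And
And | And | And | And
And & Not | And | And | And
Not & Not | And | And | And
q & Not | And | And | And
q & q | And | And | And
q & q | Not | And | And
q & q | r | And | And
q & q | r | Not | And
q & q | r | r | And
q & q | r | r | Not
q & q | r | r | r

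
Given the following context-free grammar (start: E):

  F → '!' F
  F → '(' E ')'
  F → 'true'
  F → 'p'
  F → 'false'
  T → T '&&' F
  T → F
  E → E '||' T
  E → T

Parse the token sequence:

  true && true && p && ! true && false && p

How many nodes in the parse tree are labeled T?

6

[E [T [T [T [T [T [T [F true]] && [F true]] && [F p]] && [F ! [F true]]] && [F false]] && [F p]]]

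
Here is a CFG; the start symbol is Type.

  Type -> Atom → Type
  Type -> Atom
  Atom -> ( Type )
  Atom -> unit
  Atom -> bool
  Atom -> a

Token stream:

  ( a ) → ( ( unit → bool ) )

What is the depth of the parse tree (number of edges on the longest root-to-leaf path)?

[Type [Atom ( [Type [Atom a]] )] → [Type [Atom ( [Type [Atom ( [Type [Atom unit] → [Type [Atom bool]]] )]] )]]]

8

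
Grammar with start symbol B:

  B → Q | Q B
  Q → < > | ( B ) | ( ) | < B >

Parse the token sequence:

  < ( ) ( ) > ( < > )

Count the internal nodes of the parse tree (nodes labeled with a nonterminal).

[B [Q < [B [Q ( )] [B [Q ( )]]] >] [B [Q ( [B [Q < >]] )]]]

10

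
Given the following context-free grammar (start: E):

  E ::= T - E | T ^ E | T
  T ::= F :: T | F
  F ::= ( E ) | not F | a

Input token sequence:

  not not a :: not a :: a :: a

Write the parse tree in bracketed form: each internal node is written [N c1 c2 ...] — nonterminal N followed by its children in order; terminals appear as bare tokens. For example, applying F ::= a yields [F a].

[E [T [F not [F not [F a]]] :: [T [F not [F a]] :: [T [F a] :: [T [F a]]]]]]

E
T
F :: T
not F :: T
not not F :: T
not not a :: T
not not a :: F :: T
not not a :: not F :: T
not not a :: not a :: T
not not a :: not a :: F :: T
not not a :: not a :: a :: T
not not a :: not a :: a :: F
not not a :: not a :: a :: a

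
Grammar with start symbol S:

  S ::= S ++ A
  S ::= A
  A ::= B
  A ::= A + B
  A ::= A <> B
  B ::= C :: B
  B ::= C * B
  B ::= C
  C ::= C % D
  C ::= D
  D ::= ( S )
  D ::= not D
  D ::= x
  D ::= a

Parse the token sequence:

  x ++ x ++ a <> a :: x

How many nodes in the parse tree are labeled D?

[S [S [S [A [B [C [D x]]]]] ++ [A [B [C [D x]]]]] ++ [A [A [B [C [D a]]]] <> [B [C [D a]] :: [B [C [D x]]]]]]

5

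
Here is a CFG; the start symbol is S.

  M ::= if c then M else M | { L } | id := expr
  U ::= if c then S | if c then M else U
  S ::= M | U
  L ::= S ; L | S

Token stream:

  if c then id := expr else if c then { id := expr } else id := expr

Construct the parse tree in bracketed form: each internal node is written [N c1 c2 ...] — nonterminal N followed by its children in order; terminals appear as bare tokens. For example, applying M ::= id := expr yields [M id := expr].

S
M
if c then M else M
if c then id := expr else M
if c then id := expr else if c then M else M
if c then id := expr else if c then { L } else M
if c then id := expr else if c then { S } else M
if c then id := expr else if c then { M } else M
if c then id := expr else if c then { id := expr } else M
if c then id := expr else if c then { id := expr } else id := expr

[S [M if c then [M id := expr] else [M if c then [M { [L [S [M id := expr]]] }] else [M id := expr]]]]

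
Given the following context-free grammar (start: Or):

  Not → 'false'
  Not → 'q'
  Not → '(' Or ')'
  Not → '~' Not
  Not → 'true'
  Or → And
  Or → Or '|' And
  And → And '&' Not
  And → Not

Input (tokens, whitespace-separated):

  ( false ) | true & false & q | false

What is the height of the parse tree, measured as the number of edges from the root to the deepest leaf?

[Or [Or [Or [And [Not ( [Or [And [Not false]]] )]]] | [And [And [And [Not true]] & [Not false]] & [Not q]]] | [And [Not false]]]

8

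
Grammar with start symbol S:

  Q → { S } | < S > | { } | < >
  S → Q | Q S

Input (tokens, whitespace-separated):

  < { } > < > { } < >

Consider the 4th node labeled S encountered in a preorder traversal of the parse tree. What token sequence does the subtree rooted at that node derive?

{ } < >

[S [Q < [S [Q { }]] >] [S [Q < >] [S [Q { }] [S [Q < >]]]]]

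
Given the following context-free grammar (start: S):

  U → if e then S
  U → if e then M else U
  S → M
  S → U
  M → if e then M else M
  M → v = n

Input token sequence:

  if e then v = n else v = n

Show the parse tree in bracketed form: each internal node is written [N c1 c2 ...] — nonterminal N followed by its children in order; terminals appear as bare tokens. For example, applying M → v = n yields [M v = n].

S
M
if e then M else M
if e then v = n else M
if e then v = n else v = n

[S [M if e then [M v = n] else [M v = n]]]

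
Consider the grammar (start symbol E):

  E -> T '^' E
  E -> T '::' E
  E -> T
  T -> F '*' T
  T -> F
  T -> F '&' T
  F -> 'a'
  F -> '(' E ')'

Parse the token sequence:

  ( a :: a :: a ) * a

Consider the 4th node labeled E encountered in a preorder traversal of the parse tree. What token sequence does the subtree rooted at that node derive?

[E [T [F ( [E [T [F a]] :: [E [T [F a]] :: [E [T [F a]]]]] )] * [T [F a]]]]

a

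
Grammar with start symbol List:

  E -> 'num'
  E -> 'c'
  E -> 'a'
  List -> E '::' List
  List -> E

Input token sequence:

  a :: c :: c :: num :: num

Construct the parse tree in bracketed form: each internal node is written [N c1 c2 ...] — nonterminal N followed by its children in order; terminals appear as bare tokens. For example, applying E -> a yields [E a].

List
E :: List
a :: List
a :: E :: List
a :: c :: List
a :: c :: E :: List
a :: c :: c :: List
a :: c :: c :: E :: List
a :: c :: c :: num :: List
a :: c :: c :: num :: E
a :: c :: c :: num :: num

[List [E a] :: [List [E c] :: [List [E c] :: [List [E num] :: [List [E num]]]]]]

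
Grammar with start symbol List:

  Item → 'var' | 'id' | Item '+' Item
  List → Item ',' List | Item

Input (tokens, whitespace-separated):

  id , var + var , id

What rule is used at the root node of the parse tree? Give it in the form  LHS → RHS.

[List [Item id] , [List [Item [Item var] + [Item var]] , [List [Item id]]]]

List → Item ',' List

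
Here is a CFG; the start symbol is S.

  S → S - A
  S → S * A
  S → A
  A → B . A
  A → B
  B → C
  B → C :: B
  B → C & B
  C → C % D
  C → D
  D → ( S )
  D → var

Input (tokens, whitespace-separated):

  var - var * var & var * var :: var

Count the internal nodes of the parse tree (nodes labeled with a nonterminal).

26

[S [S [S [S [A [B [C [D var]]]]] - [A [B [C [D var]]]]] * [A [B [C [D var]] & [B [C [D var]]]]]] * [A [B [C [D var]] :: [B [C [D var]]]]]]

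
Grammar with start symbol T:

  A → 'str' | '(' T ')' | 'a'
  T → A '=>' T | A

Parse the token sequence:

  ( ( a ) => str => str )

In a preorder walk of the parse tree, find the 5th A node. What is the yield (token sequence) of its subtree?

[T [A ( [T [A ( [T [A a]] )] => [T [A str] => [T [A str]]]] )]]

str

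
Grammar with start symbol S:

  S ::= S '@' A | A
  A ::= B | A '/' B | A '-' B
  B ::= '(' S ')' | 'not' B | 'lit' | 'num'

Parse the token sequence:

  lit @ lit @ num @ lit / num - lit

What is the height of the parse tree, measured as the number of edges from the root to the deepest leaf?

[S [S [S [S [A [B lit]]] @ [A [B lit]]] @ [A [B num]]] @ [A [A [A [B lit]] / [B num]] - [B lit]]]

6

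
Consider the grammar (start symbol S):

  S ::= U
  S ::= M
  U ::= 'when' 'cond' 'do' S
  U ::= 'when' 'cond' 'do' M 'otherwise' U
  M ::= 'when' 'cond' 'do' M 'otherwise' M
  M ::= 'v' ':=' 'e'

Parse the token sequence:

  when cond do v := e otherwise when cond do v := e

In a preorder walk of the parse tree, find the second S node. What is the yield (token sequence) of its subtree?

v := e

[S [U when cond do [M v := e] otherwise [U when cond do [S [M v := e]]]]]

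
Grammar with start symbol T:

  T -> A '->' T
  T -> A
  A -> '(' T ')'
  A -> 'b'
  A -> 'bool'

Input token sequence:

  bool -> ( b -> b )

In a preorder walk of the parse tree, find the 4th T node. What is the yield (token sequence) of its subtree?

[T [A bool] -> [T [A ( [T [A b] -> [T [A b]]] )]]]

b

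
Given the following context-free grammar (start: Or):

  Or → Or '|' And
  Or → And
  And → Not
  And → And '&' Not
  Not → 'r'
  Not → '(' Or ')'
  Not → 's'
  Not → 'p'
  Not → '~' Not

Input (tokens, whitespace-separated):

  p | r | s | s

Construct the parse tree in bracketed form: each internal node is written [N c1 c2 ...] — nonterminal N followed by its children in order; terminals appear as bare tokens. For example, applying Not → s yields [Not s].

[Or [Or [Or [Or [And [Not p]]] | [And [Not r]]] | [And [Not s]]] | [And [Not s]]]

Or
Or | And
Or | And | And
Or | And | And | And
And | And | And | And
Not | And | And | And
p | And | And | And
p | Not | And | And
p | r | And | And
p | r | Not | And
p | r | s | And
p | r | s | Not
p | r | s | s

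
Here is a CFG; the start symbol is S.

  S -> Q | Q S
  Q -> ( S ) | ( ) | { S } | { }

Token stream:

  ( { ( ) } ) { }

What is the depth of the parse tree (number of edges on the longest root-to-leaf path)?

6

[S [Q ( [S [Q { [S [Q ( )]] }]] )] [S [Q { }]]]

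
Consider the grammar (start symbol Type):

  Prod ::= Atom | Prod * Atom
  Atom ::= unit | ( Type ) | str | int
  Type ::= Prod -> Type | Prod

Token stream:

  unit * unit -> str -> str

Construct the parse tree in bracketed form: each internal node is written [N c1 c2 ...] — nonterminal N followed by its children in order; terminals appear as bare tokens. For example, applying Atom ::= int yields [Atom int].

[Type [Prod [Prod [Atom unit]] * [Atom unit]] -> [Type [Prod [Atom str]] -> [Type [Prod [Atom str]]]]]

Type
Prod -> Type
Prod * Atom -> Type
Atom * Atom -> Type
unit * Atom -> Type
unit * unit -> Type
unit * unit -> Prod -> Type
unit * unit -> Atom -> Type
unit * unit -> str -> Type
unit * unit -> str -> Prod
unit * unit -> str -> Atom
unit * unit -> str -> str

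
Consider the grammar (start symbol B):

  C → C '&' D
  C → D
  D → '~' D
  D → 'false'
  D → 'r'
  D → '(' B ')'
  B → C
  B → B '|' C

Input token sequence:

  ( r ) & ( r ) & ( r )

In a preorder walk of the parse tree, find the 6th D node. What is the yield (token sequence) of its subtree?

r

[B [C [C [C [D ( [B [C [D r]]] )]] & [D ( [B [C [D r]]] )]] & [D ( [B [C [D r]]] )]]]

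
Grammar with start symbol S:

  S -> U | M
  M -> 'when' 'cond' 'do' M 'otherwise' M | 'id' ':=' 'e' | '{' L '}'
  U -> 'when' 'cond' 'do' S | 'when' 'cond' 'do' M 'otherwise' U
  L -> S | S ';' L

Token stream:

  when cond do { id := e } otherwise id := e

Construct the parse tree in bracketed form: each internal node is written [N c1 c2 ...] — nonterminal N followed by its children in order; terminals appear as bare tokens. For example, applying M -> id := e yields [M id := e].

[S [M when cond do [M { [L [S [M id := e]]] }] otherwise [M id := e]]]

S
M
when cond do M otherwise M
when cond do { L } otherwise M
when cond do { S } otherwise M
when cond do { M } otherwise M
when cond do { id := e } otherwise M
when cond do { id := e } otherwise id := e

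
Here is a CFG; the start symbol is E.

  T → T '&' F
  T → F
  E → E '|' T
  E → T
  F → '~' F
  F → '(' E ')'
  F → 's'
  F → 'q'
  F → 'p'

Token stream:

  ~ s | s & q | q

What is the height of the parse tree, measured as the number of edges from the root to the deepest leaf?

[E [E [E [T [F ~ [F s]]]] | [T [T [F s]] & [F q]]] | [T [F q]]]

6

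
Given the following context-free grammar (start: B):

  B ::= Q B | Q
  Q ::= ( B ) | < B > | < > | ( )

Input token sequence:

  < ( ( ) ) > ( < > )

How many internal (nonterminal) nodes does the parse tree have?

[B [Q < [B [Q ( [B [Q ( )]] )]] >] [B [Q ( [B [Q < >]] )]]]

10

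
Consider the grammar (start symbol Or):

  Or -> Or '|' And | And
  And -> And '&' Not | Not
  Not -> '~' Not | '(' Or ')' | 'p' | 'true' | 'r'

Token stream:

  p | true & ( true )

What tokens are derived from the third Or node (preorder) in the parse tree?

[Or [Or [And [Not p]]] | [And [And [Not true]] & [Not ( [Or [And [Not true]]] )]]]

true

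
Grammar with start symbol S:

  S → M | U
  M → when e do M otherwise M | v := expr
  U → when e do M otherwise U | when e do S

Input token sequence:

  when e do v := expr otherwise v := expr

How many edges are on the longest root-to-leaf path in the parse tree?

3

[S [M when e do [M v := expr] otherwise [M v := expr]]]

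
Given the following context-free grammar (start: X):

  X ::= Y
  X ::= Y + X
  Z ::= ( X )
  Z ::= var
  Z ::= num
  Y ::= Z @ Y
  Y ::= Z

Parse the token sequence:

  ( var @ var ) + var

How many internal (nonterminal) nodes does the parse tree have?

[X [Y [Z ( [X [Y [Z var] @ [Y [Z var]]]] )]] + [X [Y [Z var]]]]

11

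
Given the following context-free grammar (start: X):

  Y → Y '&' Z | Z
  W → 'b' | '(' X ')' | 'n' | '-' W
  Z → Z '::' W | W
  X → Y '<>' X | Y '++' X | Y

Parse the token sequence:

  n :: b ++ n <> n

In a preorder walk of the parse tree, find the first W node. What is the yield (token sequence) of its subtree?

[X [Y [Z [Z [W n]] :: [W b]]] ++ [X [Y [Z [W n]]] <> [X [Y [Z [W n]]]]]]

n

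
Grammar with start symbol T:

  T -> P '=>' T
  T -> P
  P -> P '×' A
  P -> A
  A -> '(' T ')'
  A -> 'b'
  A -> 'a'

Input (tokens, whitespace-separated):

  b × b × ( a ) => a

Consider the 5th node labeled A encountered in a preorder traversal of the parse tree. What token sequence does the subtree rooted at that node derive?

[T [P [P [P [A b]] × [A b]] × [A ( [T [P [A a]]] )]] => [T [P [A a]]]]

a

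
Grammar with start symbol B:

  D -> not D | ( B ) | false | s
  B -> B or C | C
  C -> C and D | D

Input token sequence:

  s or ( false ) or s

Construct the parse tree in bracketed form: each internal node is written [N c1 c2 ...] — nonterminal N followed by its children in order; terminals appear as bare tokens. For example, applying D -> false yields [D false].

[B [B [B [C [D s]]] or [C [D ( [B [C [D false]]] )]]] or [C [D s]]]

B
B or C
B or C or C
C or C or C
D or C or C
s or C or C
s or D or C
s or ( B ) or C
s or ( C ) or C
s or ( D ) or C
s or ( false ) or C
s or ( false ) or D
s or ( false ) or s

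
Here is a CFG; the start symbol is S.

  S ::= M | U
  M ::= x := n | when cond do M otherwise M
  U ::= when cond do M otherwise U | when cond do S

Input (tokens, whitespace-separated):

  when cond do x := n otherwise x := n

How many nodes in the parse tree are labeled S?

1

[S [M when cond do [M x := n] otherwise [M x := n]]]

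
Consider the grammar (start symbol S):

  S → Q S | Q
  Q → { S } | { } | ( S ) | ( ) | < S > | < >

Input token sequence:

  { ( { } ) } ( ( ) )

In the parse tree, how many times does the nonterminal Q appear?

[S [Q { [S [Q ( [S [Q { }]] )]] }] [S [Q ( [S [Q ( )]] )]]]

5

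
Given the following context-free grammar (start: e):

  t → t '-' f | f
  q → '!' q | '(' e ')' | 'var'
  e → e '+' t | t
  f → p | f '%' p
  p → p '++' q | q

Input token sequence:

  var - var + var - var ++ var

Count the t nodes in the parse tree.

[e [e [t [t [f [p [q var]]]] - [f [p [q var]]]]] + [t [t [f [p [q var]]]] - [f [p [p [q var]] ++ [q var]]]]]

4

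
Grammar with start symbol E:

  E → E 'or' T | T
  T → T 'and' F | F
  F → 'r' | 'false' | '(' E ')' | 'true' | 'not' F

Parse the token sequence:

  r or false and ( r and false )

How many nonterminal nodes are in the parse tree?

[E [E [T [F r]]] or [T [T [F false]] and [F ( [E [T [T [F r]] and [F false]]] )]]]

13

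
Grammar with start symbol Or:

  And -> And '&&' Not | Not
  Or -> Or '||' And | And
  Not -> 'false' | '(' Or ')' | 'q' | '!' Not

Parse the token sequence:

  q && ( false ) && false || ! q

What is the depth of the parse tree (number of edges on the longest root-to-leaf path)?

[Or [Or [And [And [And [Not q]] && [Not ( [Or [And [Not false]]] )]] && [Not false]]] || [And [Not ! [Not q]]]]

8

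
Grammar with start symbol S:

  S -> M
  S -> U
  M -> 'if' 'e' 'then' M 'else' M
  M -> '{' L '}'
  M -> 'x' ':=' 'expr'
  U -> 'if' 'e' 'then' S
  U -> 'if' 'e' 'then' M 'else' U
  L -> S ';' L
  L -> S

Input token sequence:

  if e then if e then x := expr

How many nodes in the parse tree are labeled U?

2

[S [U if e then [S [U if e then [S [M x := expr]]]]]]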